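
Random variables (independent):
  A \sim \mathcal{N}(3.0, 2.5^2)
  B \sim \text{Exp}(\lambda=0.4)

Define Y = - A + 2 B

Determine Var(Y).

For independent RVs: Var(aX + bY) = a²Var(X) + b²Var(Y)
Var(A) = 6.25
Var(B) = 6.25
Var(Y) = (-1)²*6.25 + 2²*6.25
= 1*6.25 + 4*6.25 = 31.25

31.25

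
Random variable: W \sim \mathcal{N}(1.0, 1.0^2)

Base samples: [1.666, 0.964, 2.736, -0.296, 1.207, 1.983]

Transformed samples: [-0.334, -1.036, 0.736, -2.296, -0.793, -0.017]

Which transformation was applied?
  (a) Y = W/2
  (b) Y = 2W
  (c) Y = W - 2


Checking option (c) Y = W - 2:
  W = 1.666 -> Y = -0.334 ✓
  W = 0.964 -> Y = -1.036 ✓
  W = 2.736 -> Y = 0.736 ✓
All samples match this transformation.

(c) W - 2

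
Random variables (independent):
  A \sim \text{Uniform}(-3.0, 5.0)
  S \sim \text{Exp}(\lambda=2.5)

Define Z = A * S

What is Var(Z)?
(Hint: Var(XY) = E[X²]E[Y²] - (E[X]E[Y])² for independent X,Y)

Var(XY) = E[X²]E[Y²] - (E[X]E[Y])²
E[A] = 1, Var(A) = 5.3333333
E[S] = 0.4, Var(S) = 0.16
E[A²] = 5.3333333 + 1² = 6.3333333
E[S²] = 0.16 + 0.4² = 0.32
Var(Z) = 6.3333333*0.32 - (1*0.4)²
= 2.0266667 - 0.16 = 1.8666667

1.8666667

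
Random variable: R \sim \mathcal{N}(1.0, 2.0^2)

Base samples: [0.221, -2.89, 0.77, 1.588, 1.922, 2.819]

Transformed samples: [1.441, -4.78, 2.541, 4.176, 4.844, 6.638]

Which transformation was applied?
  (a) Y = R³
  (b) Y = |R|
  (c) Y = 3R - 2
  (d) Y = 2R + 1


Checking option (d) Y = 2R + 1:
  R = 0.221 -> Y = 1.441 ✓
  R = -2.89 -> Y = -4.78 ✓
  R = 0.77 -> Y = 2.541 ✓
All samples match this transformation.

(d) 2R + 1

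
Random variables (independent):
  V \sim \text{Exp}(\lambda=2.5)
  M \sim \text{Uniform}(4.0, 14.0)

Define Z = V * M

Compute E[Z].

For independent RVs: E[XY] = E[X]*E[Y]
E[V] = 0.4
E[M] = 9
E[Z] = 0.4 * 9 = 3.6

3.6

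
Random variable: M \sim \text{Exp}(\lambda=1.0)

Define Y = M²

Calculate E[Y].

Using E[X²] = Var(X) + (E[X])²:
E[M] = 1
Var(M) = 1/1.0^2 = 1
E[M²] = 1 + 1² = 1 + 1 = 2

2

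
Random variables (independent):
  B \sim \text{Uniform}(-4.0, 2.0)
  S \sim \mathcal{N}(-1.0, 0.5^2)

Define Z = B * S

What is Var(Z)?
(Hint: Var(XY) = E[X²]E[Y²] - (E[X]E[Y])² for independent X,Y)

Var(XY) = E[X²]E[Y²] - (E[X]E[Y])²
E[B] = -1, Var(B) = 3
E[S] = -1, Var(S) = 0.25
E[B²] = 3 + (-1)² = 4
E[S²] = 0.25 + (-1)² = 1.25
Var(Z) = 4*1.25 - (-1*(-1))²
= 5 - 1 = 4

4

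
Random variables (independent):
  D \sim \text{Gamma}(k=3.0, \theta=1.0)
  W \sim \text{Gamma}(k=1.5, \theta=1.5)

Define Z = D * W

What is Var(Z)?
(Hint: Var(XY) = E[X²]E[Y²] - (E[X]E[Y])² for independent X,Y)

Var(XY) = E[X²]E[Y²] - (E[X]E[Y])²
E[D] = 3, Var(D) = 3
E[W] = 2.25, Var(W) = 3.375
E[D²] = 3 + 3² = 12
E[W²] = 3.375 + 2.25² = 8.4375
Var(Z) = 12*8.4375 - (3*2.25)²
= 101.25 - 45.5625 = 55.6875

55.6875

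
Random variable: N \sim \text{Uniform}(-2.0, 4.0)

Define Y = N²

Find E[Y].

E[N²] = Var(N) + (E[N])² = 3 + 1 = 4

4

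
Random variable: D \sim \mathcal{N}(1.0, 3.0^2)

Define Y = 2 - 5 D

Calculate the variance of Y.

For Y = aD + b: Var(Y) = a² * Var(D)
Var(D) = 3.0^2 = 9
Var(Y) = (-5)² * 9 = 25 * 9 = 225

225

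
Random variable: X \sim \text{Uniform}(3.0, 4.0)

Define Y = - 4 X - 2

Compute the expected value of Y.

For Y = -4X - 2:
E[Y] = -4 * E[X] - 2
E[X] = (3 + 4)/2 = 3.5
E[Y] = -4 * 3.5 - 2 = -16

-16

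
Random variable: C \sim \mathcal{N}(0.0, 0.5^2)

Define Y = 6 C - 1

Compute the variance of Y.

For Y = aC + b: Var(Y) = a² * Var(C)
Var(C) = 0.5^2 = 0.25
Var(Y) = 6² * 0.25 = 36 * 0.25 = 9

9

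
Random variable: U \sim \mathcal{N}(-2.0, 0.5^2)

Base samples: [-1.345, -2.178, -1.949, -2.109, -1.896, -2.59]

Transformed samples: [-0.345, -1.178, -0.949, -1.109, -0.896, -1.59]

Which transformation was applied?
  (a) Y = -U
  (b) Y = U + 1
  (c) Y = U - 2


Checking option (b) Y = U + 1:
  U = -1.345 -> Y = -0.345 ✓
  U = -2.178 -> Y = -1.178 ✓
  U = -1.949 -> Y = -0.949 ✓
All samples match this transformation.

(b) U + 1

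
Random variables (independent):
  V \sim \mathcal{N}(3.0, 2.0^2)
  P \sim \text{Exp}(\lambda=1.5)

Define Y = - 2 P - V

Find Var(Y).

For independent RVs: Var(aX + bY) = a²Var(X) + b²Var(Y)
Var(V) = 4
Var(P) = 0.44444444
Var(Y) = (-1)²*4 + (-2)²*0.44444444
= 1*4 + 4*0.44444444 = 5.7777778

5.7777778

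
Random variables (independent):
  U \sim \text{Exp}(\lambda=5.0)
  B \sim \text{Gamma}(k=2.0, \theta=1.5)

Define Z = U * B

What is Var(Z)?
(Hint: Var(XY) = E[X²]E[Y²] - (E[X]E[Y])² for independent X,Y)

Var(XY) = E[X²]E[Y²] - (E[X]E[Y])²
E[U] = 0.2, Var(U) = 0.04
E[B] = 3, Var(B) = 4.5
E[U²] = 0.04 + 0.2² = 0.08
E[B²] = 4.5 + 3² = 13.5
Var(Z) = 0.08*13.5 - (0.2*3)²
= 1.08 - 0.36 = 0.72

0.72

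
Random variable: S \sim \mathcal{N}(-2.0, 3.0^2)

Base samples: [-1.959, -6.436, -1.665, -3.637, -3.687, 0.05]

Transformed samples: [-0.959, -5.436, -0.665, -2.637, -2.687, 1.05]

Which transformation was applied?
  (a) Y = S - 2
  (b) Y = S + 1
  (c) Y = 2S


Checking option (b) Y = S + 1:
  S = -1.959 -> Y = -0.959 ✓
  S = -6.436 -> Y = -5.436 ✓
  S = -1.665 -> Y = -0.665 ✓
All samples match this transformation.

(b) S + 1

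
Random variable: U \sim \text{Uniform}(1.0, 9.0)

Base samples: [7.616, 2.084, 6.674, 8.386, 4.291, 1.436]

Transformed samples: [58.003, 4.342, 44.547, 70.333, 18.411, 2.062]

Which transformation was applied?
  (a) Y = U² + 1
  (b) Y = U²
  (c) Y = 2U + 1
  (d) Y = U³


Checking option (b) Y = U²:
  U = 7.616 -> Y = 58.003 ✓
  U = 2.084 -> Y = 4.342 ✓
  U = 6.674 -> Y = 44.547 ✓
All samples match this transformation.

(b) U²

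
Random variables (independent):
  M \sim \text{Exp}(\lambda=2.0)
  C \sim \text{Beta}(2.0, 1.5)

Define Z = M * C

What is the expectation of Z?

For independent RVs: E[XY] = E[X]*E[Y]
E[M] = 0.5
E[C] = 0.57142857
E[Z] = 0.5 * 0.57142857 = 0.28571429

0.28571429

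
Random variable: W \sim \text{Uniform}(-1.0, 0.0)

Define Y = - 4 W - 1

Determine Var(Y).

For Y = aW + b: Var(Y) = a² * Var(W)
Var(W) = (0 + 1)^2/12 = 0.083333333
Var(Y) = (-4)² * 0.083333333 = 16 * 0.083333333 = 1.3333333

1.3333333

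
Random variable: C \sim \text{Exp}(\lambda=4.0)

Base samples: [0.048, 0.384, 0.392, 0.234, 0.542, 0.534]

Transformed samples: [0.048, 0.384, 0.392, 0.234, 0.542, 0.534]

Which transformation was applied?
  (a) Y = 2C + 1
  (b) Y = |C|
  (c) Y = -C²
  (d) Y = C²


Checking option (b) Y = |C|:
  C = 0.048 -> Y = 0.048 ✓
  C = 0.384 -> Y = 0.384 ✓
  C = 0.392 -> Y = 0.392 ✓
All samples match this transformation.

(b) |C|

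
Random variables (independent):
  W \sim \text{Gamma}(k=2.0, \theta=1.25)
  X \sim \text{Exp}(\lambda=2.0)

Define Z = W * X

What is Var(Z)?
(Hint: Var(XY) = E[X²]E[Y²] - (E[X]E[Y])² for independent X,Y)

Var(XY) = E[X²]E[Y²] - (E[X]E[Y])²
E[W] = 2.5, Var(W) = 3.125
E[X] = 0.5, Var(X) = 0.25
E[W²] = 3.125 + 2.5² = 9.375
E[X²] = 0.25 + 0.5² = 0.5
Var(Z) = 9.375*0.5 - (2.5*0.5)²
= 4.6875 - 1.5625 = 3.125

3.125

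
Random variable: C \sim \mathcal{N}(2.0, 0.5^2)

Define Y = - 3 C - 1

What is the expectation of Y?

For Y = -3C - 1:
E[Y] = -3 * E[C] - 1
E[C] = 2.0 = 2
E[Y] = -3 * 2 - 1 = -7

-7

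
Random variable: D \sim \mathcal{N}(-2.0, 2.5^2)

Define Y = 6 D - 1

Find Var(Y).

For Y = aD + b: Var(Y) = a² * Var(D)
Var(D) = 2.5^2 = 6.25
Var(Y) = 6² * 6.25 = 36 * 6.25 = 225

225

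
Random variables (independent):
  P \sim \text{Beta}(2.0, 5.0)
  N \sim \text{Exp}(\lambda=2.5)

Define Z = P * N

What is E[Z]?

For independent RVs: E[XY] = E[X]*E[Y]
E[P] = 0.28571429
E[N] = 0.4
E[Z] = 0.28571429 * 0.4 = 0.11428571

0.11428571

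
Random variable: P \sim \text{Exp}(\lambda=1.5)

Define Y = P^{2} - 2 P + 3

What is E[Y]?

E[Y] = 1*E[P²] - 2*E[P] + 3
E[P] = 0.66666667
E[P²] = Var(P) + (E[P])² = 0.44444444 + 0.44444444 = 0.88888889
E[Y] = 1*0.88888889 - 2*0.66666667 + 3 = 2.5555556

2.5555556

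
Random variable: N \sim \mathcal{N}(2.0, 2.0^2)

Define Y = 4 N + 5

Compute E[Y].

For Y = 4N + 5:
E[Y] = 4 * E[N] + 5
E[N] = 2.0 = 2
E[Y] = 4 * 2 + 5 = 13

13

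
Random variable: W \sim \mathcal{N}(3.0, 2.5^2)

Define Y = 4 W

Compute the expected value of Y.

For Y = 4W:
E[Y] = 4 * E[W]
E[W] = 3.0 = 3
E[Y] = 4 * 3 = 12

12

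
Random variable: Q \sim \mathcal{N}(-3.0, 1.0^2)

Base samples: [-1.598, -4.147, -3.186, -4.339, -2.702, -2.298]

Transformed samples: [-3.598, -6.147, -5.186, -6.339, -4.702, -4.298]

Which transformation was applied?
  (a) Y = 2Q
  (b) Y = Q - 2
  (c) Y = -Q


Checking option (b) Y = Q - 2:
  Q = -1.598 -> Y = -3.598 ✓
  Q = -4.147 -> Y = -6.147 ✓
  Q = -3.186 -> Y = -5.186 ✓
All samples match this transformation.

(b) Q - 2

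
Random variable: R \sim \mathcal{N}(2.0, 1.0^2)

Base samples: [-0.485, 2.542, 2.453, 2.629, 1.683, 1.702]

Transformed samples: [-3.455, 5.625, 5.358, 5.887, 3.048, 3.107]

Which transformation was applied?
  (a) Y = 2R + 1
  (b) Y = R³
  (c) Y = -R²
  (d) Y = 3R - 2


Checking option (d) Y = 3R - 2:
  R = -0.485 -> Y = -3.455 ✓
  R = 2.542 -> Y = 5.625 ✓
  R = 2.453 -> Y = 5.358 ✓
All samples match this transformation.

(d) 3R - 2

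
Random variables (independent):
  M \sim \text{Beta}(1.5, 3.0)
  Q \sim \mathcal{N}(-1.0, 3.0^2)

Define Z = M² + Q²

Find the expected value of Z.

E[Z] = E[M²] + E[Q²]
E[M²] = Var(M) + E[M]² = 0.04040404 + 0.11111111 = 0.15151515
E[Q²] = Var(Q) + E[Q]² = 9 + 1 = 10
E[Z] = 0.15151515 + 10 = 10.151515

10.151515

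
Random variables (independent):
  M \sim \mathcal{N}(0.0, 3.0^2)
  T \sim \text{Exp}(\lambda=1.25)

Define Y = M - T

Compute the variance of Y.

For independent RVs: Var(aX + bY) = a²Var(X) + b²Var(Y)
Var(M) = 9
Var(T) = 0.64
Var(Y) = 1²*9 + (-1)²*0.64
= 1*9 + 1*0.64 = 9.64

9.64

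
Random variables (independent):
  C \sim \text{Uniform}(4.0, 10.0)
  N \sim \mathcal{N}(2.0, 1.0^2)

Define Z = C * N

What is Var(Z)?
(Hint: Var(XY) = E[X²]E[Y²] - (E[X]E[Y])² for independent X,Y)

Var(XY) = E[X²]E[Y²] - (E[X]E[Y])²
E[C] = 7, Var(C) = 3
E[N] = 2, Var(N) = 1
E[C²] = 3 + 7² = 52
E[N²] = 1 + 2² = 5
Var(Z) = 52*5 - (7*2)²
= 260 - 196 = 64

64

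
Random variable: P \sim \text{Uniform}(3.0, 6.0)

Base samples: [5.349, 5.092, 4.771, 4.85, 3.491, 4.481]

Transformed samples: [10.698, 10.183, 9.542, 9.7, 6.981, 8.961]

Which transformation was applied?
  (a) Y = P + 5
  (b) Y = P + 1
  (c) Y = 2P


Checking option (c) Y = 2P:
  P = 5.349 -> Y = 10.698 ✓
  P = 5.092 -> Y = 10.183 ✓
  P = 4.771 -> Y = 9.542 ✓
All samples match this transformation.

(c) 2P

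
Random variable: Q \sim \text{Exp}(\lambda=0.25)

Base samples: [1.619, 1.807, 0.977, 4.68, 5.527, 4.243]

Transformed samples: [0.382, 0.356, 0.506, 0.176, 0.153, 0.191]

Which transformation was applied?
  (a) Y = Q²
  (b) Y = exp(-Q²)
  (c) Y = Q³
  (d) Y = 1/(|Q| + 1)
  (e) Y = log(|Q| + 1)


Checking option (d) Y = 1/(|Q| + 1):
  Q = 1.619 -> Y = 0.382 ✓
  Q = 1.807 -> Y = 0.356 ✓
  Q = 0.977 -> Y = 0.506 ✓
All samples match this transformation.

(d) 1/(|Q| + 1)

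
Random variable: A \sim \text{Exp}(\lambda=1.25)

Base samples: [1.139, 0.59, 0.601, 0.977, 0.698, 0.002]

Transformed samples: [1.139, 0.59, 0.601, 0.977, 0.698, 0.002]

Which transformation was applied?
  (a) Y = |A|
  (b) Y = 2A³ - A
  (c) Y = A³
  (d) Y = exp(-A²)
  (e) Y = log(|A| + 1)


Checking option (a) Y = |A|:
  A = 1.139 -> Y = 1.139 ✓
  A = 0.59 -> Y = 0.59 ✓
  A = 0.601 -> Y = 0.601 ✓
All samples match this transformation.

(a) |A|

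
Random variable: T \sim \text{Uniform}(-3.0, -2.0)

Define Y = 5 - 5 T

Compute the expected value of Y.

For Y = -5T + 5:
E[Y] = -5 * E[T] + 5
E[T] = (-3 - 2)/2 = -2.5
E[Y] = -5 * (-2.5) + 5 = 17.5

17.5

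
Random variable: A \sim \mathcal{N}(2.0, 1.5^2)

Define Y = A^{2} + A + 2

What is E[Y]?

E[Y] = 1*E[A²] + 1*E[A] + 2
E[A] = 2
E[A²] = Var(A) + (E[A])² = 2.25 + 4 = 6.25
E[Y] = 1*6.25 + 1*2 + 2 = 10.25

10.25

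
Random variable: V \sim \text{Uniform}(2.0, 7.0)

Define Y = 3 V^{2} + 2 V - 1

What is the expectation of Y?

E[Y] = 3*E[V²] + 2*E[V] - 1
E[V] = 4.5
E[V²] = Var(V) + (E[V])² = 2.0833333 + 20.25 = 22.333333
E[Y] = 3*22.333333 + 2*4.5 - 1 = 75

75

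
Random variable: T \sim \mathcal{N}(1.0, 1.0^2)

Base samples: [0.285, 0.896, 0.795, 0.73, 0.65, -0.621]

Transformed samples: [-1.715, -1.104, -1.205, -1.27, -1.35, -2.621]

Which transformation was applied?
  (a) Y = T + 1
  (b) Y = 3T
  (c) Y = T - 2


Checking option (c) Y = T - 2:
  T = 0.285 -> Y = -1.715 ✓
  T = 0.896 -> Y = -1.104 ✓
  T = 0.795 -> Y = -1.205 ✓
All samples match this transformation.

(c) T - 2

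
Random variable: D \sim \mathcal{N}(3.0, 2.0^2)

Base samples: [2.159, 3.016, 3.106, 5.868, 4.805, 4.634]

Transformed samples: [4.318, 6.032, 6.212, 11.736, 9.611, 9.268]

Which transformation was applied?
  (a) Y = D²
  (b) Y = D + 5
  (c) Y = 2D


Checking option (c) Y = 2D:
  D = 2.159 -> Y = 4.318 ✓
  D = 3.016 -> Y = 6.032 ✓
  D = 3.106 -> Y = 6.212 ✓
All samples match this transformation.

(c) 2D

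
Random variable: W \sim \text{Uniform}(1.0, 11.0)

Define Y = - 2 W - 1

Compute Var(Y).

For Y = aW + b: Var(Y) = a² * Var(W)
Var(W) = (11 - 1)^2/12 = 8.3333333
Var(Y) = (-2)² * 8.3333333 = 4 * 8.3333333 = 33.333333

33.333333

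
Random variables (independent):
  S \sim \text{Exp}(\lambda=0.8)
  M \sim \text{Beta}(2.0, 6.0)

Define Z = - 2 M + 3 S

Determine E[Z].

E[Z] = 3*E[S] - 2*E[M]
E[S] = 1.25
E[M] = 0.25
E[Z] = 3*1.25 - 2*0.25 = 3.25

3.25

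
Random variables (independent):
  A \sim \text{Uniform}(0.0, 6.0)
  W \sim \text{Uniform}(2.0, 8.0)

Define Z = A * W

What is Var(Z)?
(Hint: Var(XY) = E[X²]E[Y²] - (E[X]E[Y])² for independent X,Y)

Var(XY) = E[X²]E[Y²] - (E[X]E[Y])²
E[A] = 3, Var(A) = 3
E[W] = 5, Var(W) = 3
E[A²] = 3 + 3² = 12
E[W²] = 3 + 5² = 28
Var(Z) = 12*28 - (3*5)²
= 336 - 225 = 111

111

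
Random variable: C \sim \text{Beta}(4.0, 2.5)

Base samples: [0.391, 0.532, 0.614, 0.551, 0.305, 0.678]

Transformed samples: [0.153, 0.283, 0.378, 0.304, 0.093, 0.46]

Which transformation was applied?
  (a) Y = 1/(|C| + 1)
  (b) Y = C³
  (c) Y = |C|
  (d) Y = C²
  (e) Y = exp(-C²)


Checking option (d) Y = C²:
  C = 0.391 -> Y = 0.153 ✓
  C = 0.532 -> Y = 0.283 ✓
  C = 0.614 -> Y = 0.378 ✓
All samples match this transformation.

(d) C²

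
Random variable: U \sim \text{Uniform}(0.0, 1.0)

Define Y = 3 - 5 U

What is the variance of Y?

For Y = aU + b: Var(Y) = a² * Var(U)
Var(U) = (1 - 0)^2/12 = 0.083333333
Var(Y) = (-5)² * 0.083333333 = 25 * 0.083333333 = 2.0833333

2.0833333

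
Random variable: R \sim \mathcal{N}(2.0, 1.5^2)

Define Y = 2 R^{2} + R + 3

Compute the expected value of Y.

E[Y] = 2*E[R²] + 1*E[R] + 3
E[R] = 2
E[R²] = Var(R) + (E[R])² = 2.25 + 4 = 6.25
E[Y] = 2*6.25 + 1*2 + 3 = 17.5

17.5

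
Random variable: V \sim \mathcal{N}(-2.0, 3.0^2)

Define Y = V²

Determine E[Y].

Using E[X²] = Var(X) + (E[X])²:
E[V] = -2
Var(V) = 3.0^2 = 9
E[V²] = 9 + (-2)² = 9 + 4 = 13

13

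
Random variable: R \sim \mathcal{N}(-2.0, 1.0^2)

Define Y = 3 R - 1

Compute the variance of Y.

For Y = aR + b: Var(Y) = a² * Var(R)
Var(R) = 1.0^2 = 1
Var(Y) = 3² * 1 = 9 * 1 = 9

9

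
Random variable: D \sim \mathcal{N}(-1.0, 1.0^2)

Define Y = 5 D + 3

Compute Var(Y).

For Y = aD + b: Var(Y) = a² * Var(D)
Var(D) = 1.0^2 = 1
Var(Y) = 5² * 1 = 25 * 1 = 25

25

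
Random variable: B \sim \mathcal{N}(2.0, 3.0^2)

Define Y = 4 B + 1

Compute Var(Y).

For Y = aB + b: Var(Y) = a² * Var(B)
Var(B) = 3.0^2 = 9
Var(Y) = 4² * 9 = 16 * 9 = 144

144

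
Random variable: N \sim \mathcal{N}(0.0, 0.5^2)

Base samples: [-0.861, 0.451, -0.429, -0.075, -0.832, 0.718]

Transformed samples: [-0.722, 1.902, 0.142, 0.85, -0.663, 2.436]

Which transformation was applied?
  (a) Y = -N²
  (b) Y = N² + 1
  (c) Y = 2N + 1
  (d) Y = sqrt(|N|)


Checking option (c) Y = 2N + 1:
  N = -0.861 -> Y = -0.722 ✓
  N = 0.451 -> Y = 1.902 ✓
  N = -0.429 -> Y = 0.142 ✓
All samples match this transformation.

(c) 2N + 1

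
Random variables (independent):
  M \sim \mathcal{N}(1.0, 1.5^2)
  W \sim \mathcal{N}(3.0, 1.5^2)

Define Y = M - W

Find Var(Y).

For independent RVs: Var(aX + bY) = a²Var(X) + b²Var(Y)
Var(M) = 2.25
Var(W) = 2.25
Var(Y) = 1²*2.25 + (-1)²*2.25
= 1*2.25 + 1*2.25 = 4.5

4.5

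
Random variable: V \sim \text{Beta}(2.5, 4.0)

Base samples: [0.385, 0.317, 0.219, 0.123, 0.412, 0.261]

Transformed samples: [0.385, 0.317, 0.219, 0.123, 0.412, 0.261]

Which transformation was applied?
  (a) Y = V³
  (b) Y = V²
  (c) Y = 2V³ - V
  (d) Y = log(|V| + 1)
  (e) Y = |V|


Checking option (e) Y = |V|:
  V = 0.385 -> Y = 0.385 ✓
  V = 0.317 -> Y = 0.317 ✓
  V = 0.219 -> Y = 0.219 ✓
All samples match this transformation.

(e) |V|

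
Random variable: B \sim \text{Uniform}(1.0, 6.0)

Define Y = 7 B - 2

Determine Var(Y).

For Y = aB + b: Var(Y) = a² * Var(B)
Var(B) = (6 - 1)^2/12 = 2.0833333
Var(Y) = 7² * 2.0833333 = 49 * 2.0833333 = 102.08333

102.08333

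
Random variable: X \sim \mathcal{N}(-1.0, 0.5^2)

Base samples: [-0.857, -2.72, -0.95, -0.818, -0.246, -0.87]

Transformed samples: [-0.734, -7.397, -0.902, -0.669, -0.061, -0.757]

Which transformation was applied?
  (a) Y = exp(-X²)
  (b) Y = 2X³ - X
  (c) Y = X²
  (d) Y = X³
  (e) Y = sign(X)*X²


Checking option (e) Y = sign(X)*X²:
  X = -0.857 -> Y = -0.734 ✓
  X = -2.72 -> Y = -7.397 ✓
  X = -0.95 -> Y = -0.902 ✓
All samples match this transformation.

(e) sign(X)*X²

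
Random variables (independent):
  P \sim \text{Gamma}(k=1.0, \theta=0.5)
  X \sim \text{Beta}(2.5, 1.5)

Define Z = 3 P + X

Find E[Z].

E[Z] = 3*E[P] + 1*E[X]
E[P] = 0.5
E[X] = 0.625
E[Z] = 3*0.5 + 1*0.625 = 2.125

2.125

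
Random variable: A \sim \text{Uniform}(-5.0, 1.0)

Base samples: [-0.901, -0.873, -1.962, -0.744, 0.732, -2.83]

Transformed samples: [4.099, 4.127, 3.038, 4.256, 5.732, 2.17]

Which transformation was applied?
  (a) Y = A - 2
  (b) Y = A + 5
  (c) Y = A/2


Checking option (b) Y = A + 5:
  A = -0.901 -> Y = 4.099 ✓
  A = -0.873 -> Y = 4.127 ✓
  A = -1.962 -> Y = 3.038 ✓
All samples match this transformation.

(b) A + 5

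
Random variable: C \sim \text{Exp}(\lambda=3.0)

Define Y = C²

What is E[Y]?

Using E[X²] = Var(X) + (E[X])²:
E[C] = 0.33333333
Var(C) = 1/3.0^2 = 0.11111111
E[C²] = 0.11111111 + 0.33333333² = 0.11111111 + 0.11111111 = 0.22222222

0.22222222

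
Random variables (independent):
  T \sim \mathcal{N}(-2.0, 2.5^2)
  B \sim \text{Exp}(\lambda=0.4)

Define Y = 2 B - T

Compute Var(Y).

For independent RVs: Var(aX + bY) = a²Var(X) + b²Var(Y)
Var(T) = 6.25
Var(B) = 6.25
Var(Y) = (-1)²*6.25 + 2²*6.25
= 1*6.25 + 4*6.25 = 31.25

31.25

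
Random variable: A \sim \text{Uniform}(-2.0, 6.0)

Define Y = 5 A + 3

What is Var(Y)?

For Y = aA + b: Var(Y) = a² * Var(A)
Var(A) = (6 + 2)^2/12 = 5.3333333
Var(Y) = 5² * 5.3333333 = 25 * 5.3333333 = 133.33333

133.33333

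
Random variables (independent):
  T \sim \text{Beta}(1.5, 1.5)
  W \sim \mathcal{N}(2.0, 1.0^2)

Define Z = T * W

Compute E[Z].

For independent RVs: E[XY] = E[X]*E[Y]
E[T] = 0.5
E[W] = 2
E[Z] = 0.5 * 2 = 1

1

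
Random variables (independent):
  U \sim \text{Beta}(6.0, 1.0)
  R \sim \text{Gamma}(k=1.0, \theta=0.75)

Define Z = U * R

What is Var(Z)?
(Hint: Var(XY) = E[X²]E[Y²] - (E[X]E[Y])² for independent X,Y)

Var(XY) = E[X²]E[Y²] - (E[X]E[Y])²
E[U] = 0.85714286, Var(U) = 0.015306122
E[R] = 0.75, Var(R) = 0.5625
E[U²] = 0.015306122 + 0.85714286² = 0.75
E[R²] = 0.5625 + 0.75² = 1.125
Var(Z) = 0.75*1.125 - (0.85714286*0.75)²
= 0.84375 - 0.41326531 = 0.43048469

0.43048469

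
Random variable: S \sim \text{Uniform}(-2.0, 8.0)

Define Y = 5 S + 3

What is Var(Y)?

For Y = aS + b: Var(Y) = a² * Var(S)
Var(S) = (8 + 2)^2/12 = 8.3333333
Var(Y) = 5² * 8.3333333 = 25 * 8.3333333 = 208.33333

208.33333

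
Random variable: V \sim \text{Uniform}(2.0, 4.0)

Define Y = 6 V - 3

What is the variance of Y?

For Y = aV + b: Var(Y) = a² * Var(V)
Var(V) = (4 - 2)^2/12 = 0.33333333
Var(Y) = 6² * 0.33333333 = 36 * 0.33333333 = 12

12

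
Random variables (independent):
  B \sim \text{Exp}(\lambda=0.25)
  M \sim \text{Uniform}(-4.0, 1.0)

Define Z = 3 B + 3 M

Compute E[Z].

E[Z] = 3*E[B] + 3*E[M]
E[B] = 4
E[M] = -1.5
E[Z] = 3*4 + 3*(-1.5) = 7.5

7.5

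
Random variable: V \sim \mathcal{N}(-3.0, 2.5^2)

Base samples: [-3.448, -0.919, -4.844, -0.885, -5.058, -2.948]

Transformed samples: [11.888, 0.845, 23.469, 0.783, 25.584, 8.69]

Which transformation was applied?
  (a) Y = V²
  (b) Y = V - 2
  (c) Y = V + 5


Checking option (a) Y = V²:
  V = -3.448 -> Y = 11.888 ✓
  V = -0.919 -> Y = 0.845 ✓
  V = -4.844 -> Y = 23.469 ✓
All samples match this transformation.

(a) V²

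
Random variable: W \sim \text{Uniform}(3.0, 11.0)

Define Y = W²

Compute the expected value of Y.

Using E[X²] = Var(X) + (E[X])²:
E[W] = 7
Var(W) = (11 - 3)^2/12 = 5.3333333
E[W²] = 5.3333333 + 7² = 5.3333333 + 49 = 54.333333

54.333333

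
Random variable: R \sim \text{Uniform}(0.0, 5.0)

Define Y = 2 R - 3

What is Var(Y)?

For Y = aR + b: Var(Y) = a² * Var(R)
Var(R) = (5 - 0)^2/12 = 2.0833333
Var(Y) = 2² * 2.0833333 = 4 * 2.0833333 = 8.3333333

8.3333333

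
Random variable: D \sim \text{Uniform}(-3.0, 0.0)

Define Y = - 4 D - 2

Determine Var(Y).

For Y = aD + b: Var(Y) = a² * Var(D)
Var(D) = (0 + 3)^2/12 = 0.75
Var(Y) = (-4)² * 0.75 = 16 * 0.75 = 12

12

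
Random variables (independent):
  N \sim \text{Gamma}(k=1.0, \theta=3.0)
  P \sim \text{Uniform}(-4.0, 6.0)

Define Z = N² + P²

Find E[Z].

E[Z] = E[N²] + E[P²]
E[N²] = Var(N) + E[N]² = 9 + 9 = 18
E[P²] = Var(P) + E[P]² = 8.3333333 + 1 = 9.3333333
E[Z] = 18 + 9.3333333 = 27.333333

27.333333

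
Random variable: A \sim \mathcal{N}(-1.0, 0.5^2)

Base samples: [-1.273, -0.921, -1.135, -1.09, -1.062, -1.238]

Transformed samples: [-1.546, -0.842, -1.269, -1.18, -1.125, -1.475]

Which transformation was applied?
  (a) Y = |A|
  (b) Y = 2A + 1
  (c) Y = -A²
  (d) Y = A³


Checking option (b) Y = 2A + 1:
  A = -1.273 -> Y = -1.546 ✓
  A = -0.921 -> Y = -0.842 ✓
  A = -1.135 -> Y = -1.269 ✓
All samples match this transformation.

(b) 2A + 1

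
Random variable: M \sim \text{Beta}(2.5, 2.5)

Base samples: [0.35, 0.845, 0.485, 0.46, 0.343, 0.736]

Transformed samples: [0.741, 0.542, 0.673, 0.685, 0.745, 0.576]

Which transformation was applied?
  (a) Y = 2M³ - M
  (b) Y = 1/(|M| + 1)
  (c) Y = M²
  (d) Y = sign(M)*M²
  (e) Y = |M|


Checking option (b) Y = 1/(|M| + 1):
  M = 0.35 -> Y = 0.741 ✓
  M = 0.845 -> Y = 0.542 ✓
  M = 0.485 -> Y = 0.673 ✓
All samples match this transformation.

(b) 1/(|M| + 1)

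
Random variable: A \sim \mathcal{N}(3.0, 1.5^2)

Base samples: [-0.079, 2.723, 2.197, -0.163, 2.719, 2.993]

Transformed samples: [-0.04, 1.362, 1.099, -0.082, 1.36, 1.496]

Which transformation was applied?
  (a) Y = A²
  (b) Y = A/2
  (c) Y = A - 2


Checking option (b) Y = A/2:
  A = -0.079 -> Y = -0.04 ✓
  A = 2.723 -> Y = 1.362 ✓
  A = 2.197 -> Y = 1.099 ✓
All samples match this transformation.

(b) A/2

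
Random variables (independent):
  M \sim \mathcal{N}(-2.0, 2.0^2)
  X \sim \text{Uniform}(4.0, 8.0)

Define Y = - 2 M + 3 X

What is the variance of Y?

For independent RVs: Var(aX + bY) = a²Var(X) + b²Var(Y)
Var(M) = 4
Var(X) = 1.3333333
Var(Y) = (-2)²*4 + 3²*1.3333333
= 4*4 + 9*1.3333333 = 28

28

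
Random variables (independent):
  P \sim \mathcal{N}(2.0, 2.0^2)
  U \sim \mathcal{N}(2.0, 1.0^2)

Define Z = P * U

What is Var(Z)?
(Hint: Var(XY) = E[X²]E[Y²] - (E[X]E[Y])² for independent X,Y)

Var(XY) = E[X²]E[Y²] - (E[X]E[Y])²
E[P] = 2, Var(P) = 4
E[U] = 2, Var(U) = 1
E[P²] = 4 + 2² = 8
E[U²] = 1 + 2² = 5
Var(Z) = 8*5 - (2*2)²
= 40 - 16 = 24

24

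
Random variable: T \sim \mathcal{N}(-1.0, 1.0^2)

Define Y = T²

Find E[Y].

Using E[X²] = Var(X) + (E[X])²:
E[T] = -1
Var(T) = 1.0^2 = 1
E[T²] = 1 + (-1)² = 1 + 1 = 2

2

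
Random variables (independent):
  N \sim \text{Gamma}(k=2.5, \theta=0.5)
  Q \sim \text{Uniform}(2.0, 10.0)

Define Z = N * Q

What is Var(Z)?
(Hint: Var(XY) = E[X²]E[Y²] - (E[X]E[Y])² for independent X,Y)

Var(XY) = E[X²]E[Y²] - (E[X]E[Y])²
E[N] = 1.25, Var(N) = 0.625
E[Q] = 6, Var(Q) = 5.3333333
E[N²] = 0.625 + 1.25² = 2.1875
E[Q²] = 5.3333333 + 6² = 41.333333
Var(Z) = 2.1875*41.333333 - (1.25*6)²
= 90.416667 - 56.25 = 34.166667

34.166667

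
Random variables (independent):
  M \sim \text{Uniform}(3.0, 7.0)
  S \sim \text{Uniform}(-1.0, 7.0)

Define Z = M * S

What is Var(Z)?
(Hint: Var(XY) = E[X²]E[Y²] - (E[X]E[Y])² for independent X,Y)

Var(XY) = E[X²]E[Y²] - (E[X]E[Y])²
E[M] = 5, Var(M) = 1.3333333
E[S] = 3, Var(S) = 5.3333333
E[M²] = 1.3333333 + 5² = 26.333333
E[S²] = 5.3333333 + 3² = 14.333333
Var(Z) = 26.333333*14.333333 - (5*3)²
= 377.44444 - 225 = 152.44444

152.44444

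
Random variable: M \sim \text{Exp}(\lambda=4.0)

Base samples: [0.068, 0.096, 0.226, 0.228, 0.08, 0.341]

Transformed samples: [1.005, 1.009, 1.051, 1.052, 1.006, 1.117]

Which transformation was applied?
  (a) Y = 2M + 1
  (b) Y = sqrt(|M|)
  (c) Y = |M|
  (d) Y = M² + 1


Checking option (d) Y = M² + 1:
  M = 0.068 -> Y = 1.005 ✓
  M = 0.096 -> Y = 1.009 ✓
  M = 0.226 -> Y = 1.051 ✓
All samples match this transformation.

(d) M² + 1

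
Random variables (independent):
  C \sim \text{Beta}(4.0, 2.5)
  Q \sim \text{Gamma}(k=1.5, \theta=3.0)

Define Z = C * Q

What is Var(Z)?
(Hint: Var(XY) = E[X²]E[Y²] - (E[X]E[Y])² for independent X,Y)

Var(XY) = E[X²]E[Y²] - (E[X]E[Y])²
E[C] = 0.61538462, Var(C) = 0.031558185
E[Q] = 4.5, Var(Q) = 13.5
E[C²] = 0.031558185 + 0.61538462² = 0.41025641
E[Q²] = 13.5 + 4.5² = 33.75
Var(Z) = 0.41025641*33.75 - (0.61538462*4.5)²
= 13.846154 - 7.6686391 = 6.1775148

6.1775148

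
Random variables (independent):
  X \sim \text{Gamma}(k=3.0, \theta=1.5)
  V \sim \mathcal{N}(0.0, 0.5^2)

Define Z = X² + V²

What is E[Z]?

E[Z] = E[X²] + E[V²]
E[X²] = Var(X) + E[X]² = 6.75 + 20.25 = 27
E[V²] = Var(V) + E[V]² = 0.25 + 0 = 0.25
E[Z] = 27 + 0.25 = 27.25

27.25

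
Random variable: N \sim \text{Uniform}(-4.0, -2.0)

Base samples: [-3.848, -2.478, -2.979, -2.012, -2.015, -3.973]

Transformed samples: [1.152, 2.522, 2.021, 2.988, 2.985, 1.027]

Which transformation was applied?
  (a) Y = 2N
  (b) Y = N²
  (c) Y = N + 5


Checking option (c) Y = N + 5:
  N = -3.848 -> Y = 1.152 ✓
  N = -2.478 -> Y = 2.522 ✓
  N = -2.979 -> Y = 2.021 ✓
All samples match this transformation.

(c) N + 5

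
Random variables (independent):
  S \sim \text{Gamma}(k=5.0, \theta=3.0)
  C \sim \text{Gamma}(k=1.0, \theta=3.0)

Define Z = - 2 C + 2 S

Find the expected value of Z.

E[Z] = 2*E[S] - 2*E[C]
E[S] = 15
E[C] = 3
E[Z] = 2*15 - 2*3 = 24

24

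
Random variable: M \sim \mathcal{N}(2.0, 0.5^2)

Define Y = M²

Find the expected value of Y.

Using E[X²] = Var(X) + (E[X])²:
E[M] = 2
Var(M) = 0.5^2 = 0.25
E[M²] = 0.25 + 2² = 0.25 + 4 = 4.25

4.25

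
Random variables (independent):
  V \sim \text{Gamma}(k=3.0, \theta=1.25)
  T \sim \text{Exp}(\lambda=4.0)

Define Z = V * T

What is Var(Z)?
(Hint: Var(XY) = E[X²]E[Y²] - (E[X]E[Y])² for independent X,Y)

Var(XY) = E[X²]E[Y²] - (E[X]E[Y])²
E[V] = 3.75, Var(V) = 4.6875
E[T] = 0.25, Var(T) = 0.0625
E[V²] = 4.6875 + 3.75² = 18.75
E[T²] = 0.0625 + 0.25² = 0.125
Var(Z) = 18.75*0.125 - (3.75*0.25)²
= 2.34375 - 0.87890625 = 1.4648438

1.4648438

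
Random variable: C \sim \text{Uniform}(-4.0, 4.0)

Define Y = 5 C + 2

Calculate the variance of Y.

For Y = aC + b: Var(Y) = a² * Var(C)
Var(C) = (4 + 4)^2/12 = 5.3333333
Var(Y) = 5² * 5.3333333 = 25 * 5.3333333 = 133.33333

133.33333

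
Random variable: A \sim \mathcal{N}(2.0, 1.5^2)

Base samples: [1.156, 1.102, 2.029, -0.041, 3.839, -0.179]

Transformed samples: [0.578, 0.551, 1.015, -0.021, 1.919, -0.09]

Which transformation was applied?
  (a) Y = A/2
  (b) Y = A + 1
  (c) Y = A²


Checking option (a) Y = A/2:
  A = 1.156 -> Y = 0.578 ✓
  A = 1.102 -> Y = 0.551 ✓
  A = 2.029 -> Y = 1.015 ✓
All samples match this transformation.

(a) A/2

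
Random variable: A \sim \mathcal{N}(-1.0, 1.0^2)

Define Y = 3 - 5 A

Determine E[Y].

For Y = -5A + 3:
E[Y] = -5 * E[A] + 3
E[A] = -1.0 = -1
E[Y] = -5 * (-1) + 3 = 8

8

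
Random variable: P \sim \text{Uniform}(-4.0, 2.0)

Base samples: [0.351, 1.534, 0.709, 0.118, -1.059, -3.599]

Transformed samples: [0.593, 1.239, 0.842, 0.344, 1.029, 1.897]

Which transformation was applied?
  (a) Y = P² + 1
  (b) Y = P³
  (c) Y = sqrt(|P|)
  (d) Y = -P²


Checking option (c) Y = sqrt(|P|):
  P = 0.351 -> Y = 0.593 ✓
  P = 1.534 -> Y = 1.239 ✓
  P = 0.709 -> Y = 0.842 ✓
All samples match this transformation.

(c) sqrt(|P|)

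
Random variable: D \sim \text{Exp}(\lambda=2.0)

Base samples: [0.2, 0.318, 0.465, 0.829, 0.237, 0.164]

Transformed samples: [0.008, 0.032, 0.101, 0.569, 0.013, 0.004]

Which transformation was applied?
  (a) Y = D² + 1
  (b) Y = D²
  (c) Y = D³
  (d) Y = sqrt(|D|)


Checking option (c) Y = D³:
  D = 0.2 -> Y = 0.008 ✓
  D = 0.318 -> Y = 0.032 ✓
  D = 0.465 -> Y = 0.101 ✓
All samples match this transformation.

(c) D³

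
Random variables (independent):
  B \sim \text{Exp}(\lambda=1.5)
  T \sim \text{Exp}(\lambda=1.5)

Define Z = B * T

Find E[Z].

For independent RVs: E[XY] = E[X]*E[Y]
E[B] = 0.66666667
E[T] = 0.66666667
E[Z] = 0.66666667 * 0.66666667 = 0.44444444

0.44444444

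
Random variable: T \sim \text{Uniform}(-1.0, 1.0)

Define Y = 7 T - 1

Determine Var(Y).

For Y = aT + b: Var(Y) = a² * Var(T)
Var(T) = (1 + 1)^2/12 = 0.33333333
Var(Y) = 7² * 0.33333333 = 49 * 0.33333333 = 16.333333

16.333333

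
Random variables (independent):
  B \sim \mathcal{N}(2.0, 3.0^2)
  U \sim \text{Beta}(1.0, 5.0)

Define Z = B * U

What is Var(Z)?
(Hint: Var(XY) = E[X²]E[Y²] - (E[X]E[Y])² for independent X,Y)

Var(XY) = E[X²]E[Y²] - (E[X]E[Y])²
E[B] = 2, Var(B) = 9
E[U] = 0.16666667, Var(U) = 0.01984127
E[B²] = 9 + 2² = 13
E[U²] = 0.01984127 + 0.16666667² = 0.047619048
Var(Z) = 13*0.047619048 - (2*0.16666667)²
= 0.61904762 - 0.11111111 = 0.50793651

0.50793651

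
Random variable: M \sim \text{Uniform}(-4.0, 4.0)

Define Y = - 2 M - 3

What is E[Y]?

For Y = -2M - 3:
E[Y] = -2 * E[M] - 3
E[M] = (-4 + 4)/2 = 0
E[Y] = -2 * 0 - 3 = -3

-3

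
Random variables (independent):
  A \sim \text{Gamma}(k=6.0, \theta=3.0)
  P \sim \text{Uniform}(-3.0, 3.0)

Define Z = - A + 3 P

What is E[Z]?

E[Z] = -1*E[A] + 3*E[P]
E[A] = 18
E[P] = 0
E[Z] = -1*18 + 3*0 = -18

-18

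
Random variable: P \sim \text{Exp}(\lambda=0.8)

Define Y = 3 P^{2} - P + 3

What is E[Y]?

E[Y] = 3*E[P²] - 1*E[P] + 3
E[P] = 1.25
E[P²] = Var(P) + (E[P])² = 1.5625 + 1.5625 = 3.125
E[Y] = 3*3.125 - 1*1.25 + 3 = 11.125

11.125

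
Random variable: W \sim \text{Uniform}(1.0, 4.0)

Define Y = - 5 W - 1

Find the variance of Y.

For Y = aW + b: Var(Y) = a² * Var(W)
Var(W) = (4 - 1)^2/12 = 0.75
Var(Y) = (-5)² * 0.75 = 25 * 0.75 = 18.75

18.75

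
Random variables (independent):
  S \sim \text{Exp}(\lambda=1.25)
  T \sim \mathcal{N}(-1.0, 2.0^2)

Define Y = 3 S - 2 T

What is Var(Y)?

For independent RVs: Var(aX + bY) = a²Var(X) + b²Var(Y)
Var(S) = 0.64
Var(T) = 4
Var(Y) = 3²*0.64 + (-2)²*4
= 9*0.64 + 4*4 = 21.76

21.76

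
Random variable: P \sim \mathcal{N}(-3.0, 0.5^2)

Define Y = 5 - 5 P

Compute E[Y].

For Y = -5P + 5:
E[Y] = -5 * E[P] + 5
E[P] = -3.0 = -3
E[Y] = -5 * (-3) + 5 = 20

20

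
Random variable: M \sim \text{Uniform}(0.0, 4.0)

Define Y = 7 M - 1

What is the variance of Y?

For Y = aM + b: Var(Y) = a² * Var(M)
Var(M) = (4 - 0)^2/12 = 1.3333333
Var(Y) = 7² * 1.3333333 = 49 * 1.3333333 = 65.333333

65.333333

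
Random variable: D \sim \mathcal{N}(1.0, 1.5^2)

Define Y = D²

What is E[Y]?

E[D²] = Var(D) + (E[D])² = 2.25 + 1 = 3.25

3.25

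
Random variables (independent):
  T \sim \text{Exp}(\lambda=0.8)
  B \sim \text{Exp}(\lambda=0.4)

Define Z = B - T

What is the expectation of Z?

E[Z] = -1*E[T] + 1*E[B]
E[T] = 1.25
E[B] = 2.5
E[Z] = -1*1.25 + 1*2.5 = 1.25

1.25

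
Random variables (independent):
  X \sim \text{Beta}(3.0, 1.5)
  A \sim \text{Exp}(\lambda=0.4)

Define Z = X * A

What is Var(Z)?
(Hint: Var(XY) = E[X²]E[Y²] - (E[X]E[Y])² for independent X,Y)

Var(XY) = E[X²]E[Y²] - (E[X]E[Y])²
E[X] = 0.66666667, Var(X) = 0.04040404
E[A] = 2.5, Var(A) = 6.25
E[X²] = 0.04040404 + 0.66666667² = 0.48484848
E[A²] = 6.25 + 2.5² = 12.5
Var(Z) = 0.48484848*12.5 - (0.66666667*2.5)²
= 6.0606061 - 2.7777778 = 3.2828283

3.2828283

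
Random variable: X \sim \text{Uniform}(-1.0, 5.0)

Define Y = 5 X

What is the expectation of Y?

For Y = 5X:
E[Y] = 5 * E[X]
E[X] = (-1 + 5)/2 = 2
E[Y] = 5 * 2 = 10

10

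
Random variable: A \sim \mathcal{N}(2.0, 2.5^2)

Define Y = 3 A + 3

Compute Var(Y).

For Y = aA + b: Var(Y) = a² * Var(A)
Var(A) = 2.5^2 = 6.25
Var(Y) = 3² * 6.25 = 9 * 6.25 = 56.25

56.25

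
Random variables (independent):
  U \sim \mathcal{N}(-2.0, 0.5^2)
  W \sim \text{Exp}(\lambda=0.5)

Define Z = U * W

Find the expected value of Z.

For independent RVs: E[XY] = E[X]*E[Y]
E[U] = -2
E[W] = 2
E[Z] = -2 * 2 = -4

-4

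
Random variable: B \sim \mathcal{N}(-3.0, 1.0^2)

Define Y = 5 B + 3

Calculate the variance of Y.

For Y = aB + b: Var(Y) = a² * Var(B)
Var(B) = 1.0^2 = 1
Var(Y) = 5² * 1 = 25 * 1 = 25

25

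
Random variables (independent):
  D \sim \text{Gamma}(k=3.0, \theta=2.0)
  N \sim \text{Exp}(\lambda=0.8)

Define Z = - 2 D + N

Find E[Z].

E[Z] = -2*E[D] + 1*E[N]
E[D] = 6
E[N] = 1.25
E[Z] = -2*6 + 1*1.25 = -10.75

-10.75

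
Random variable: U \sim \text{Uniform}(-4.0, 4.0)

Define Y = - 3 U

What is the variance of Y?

For Y = aU + b: Var(Y) = a² * Var(U)
Var(U) = (4 + 4)^2/12 = 5.3333333
Var(Y) = (-3)² * 5.3333333 = 9 * 5.3333333 = 48

48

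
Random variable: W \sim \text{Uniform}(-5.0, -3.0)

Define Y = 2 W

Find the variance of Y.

For Y = aW + b: Var(Y) = a² * Var(W)
Var(W) = (-3 + 5)^2/12 = 0.33333333
Var(Y) = 2² * 0.33333333 = 4 * 0.33333333 = 1.3333333

1.3333333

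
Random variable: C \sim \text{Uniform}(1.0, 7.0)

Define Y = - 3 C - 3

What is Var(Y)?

For Y = aC + b: Var(Y) = a² * Var(C)
Var(C) = (7 - 1)^2/12 = 3
Var(Y) = (-3)² * 3 = 9 * 3 = 27

27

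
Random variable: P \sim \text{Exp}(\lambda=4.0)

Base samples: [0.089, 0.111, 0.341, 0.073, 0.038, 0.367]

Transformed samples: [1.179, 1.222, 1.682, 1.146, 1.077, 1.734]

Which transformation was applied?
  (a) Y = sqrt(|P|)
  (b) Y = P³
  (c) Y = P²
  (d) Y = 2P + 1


Checking option (d) Y = 2P + 1:
  P = 0.089 -> Y = 1.179 ✓
  P = 0.111 -> Y = 1.222 ✓
  P = 0.341 -> Y = 1.682 ✓
All samples match this transformation.

(d) 2P + 1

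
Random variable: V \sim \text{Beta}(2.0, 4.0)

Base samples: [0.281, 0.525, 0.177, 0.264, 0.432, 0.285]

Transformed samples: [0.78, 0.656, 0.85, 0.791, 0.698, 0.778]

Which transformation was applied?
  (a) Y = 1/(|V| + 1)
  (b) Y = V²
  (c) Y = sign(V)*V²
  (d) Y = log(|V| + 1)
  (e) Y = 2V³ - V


Checking option (a) Y = 1/(|V| + 1):
  V = 0.281 -> Y = 0.78 ✓
  V = 0.525 -> Y = 0.656 ✓
  V = 0.177 -> Y = 0.85 ✓
All samples match this transformation.

(a) 1/(|V| + 1)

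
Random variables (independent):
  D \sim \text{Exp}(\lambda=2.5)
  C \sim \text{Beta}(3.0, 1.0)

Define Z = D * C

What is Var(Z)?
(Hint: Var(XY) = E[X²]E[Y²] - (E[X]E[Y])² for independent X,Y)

Var(XY) = E[X²]E[Y²] - (E[X]E[Y])²
E[D] = 0.4, Var(D) = 0.16
E[C] = 0.75, Var(C) = 0.0375
E[D²] = 0.16 + 0.4² = 0.32
E[C²] = 0.0375 + 0.75² = 0.6
Var(Z) = 0.32*0.6 - (0.4*0.75)²
= 0.192 - 0.09 = 0.102

0.102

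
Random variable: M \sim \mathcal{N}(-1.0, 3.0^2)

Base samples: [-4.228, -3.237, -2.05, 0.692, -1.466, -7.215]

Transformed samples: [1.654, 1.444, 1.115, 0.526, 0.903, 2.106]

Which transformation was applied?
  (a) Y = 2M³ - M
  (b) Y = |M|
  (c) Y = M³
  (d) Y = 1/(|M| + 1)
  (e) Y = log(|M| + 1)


Checking option (e) Y = log(|M| + 1):
  M = -4.228 -> Y = 1.654 ✓
  M = -3.237 -> Y = 1.444 ✓
  M = -2.05 -> Y = 1.115 ✓
All samples match this transformation.

(e) log(|M| + 1)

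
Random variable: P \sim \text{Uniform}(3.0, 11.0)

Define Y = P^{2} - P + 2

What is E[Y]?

E[Y] = 1*E[P²] - 1*E[P] + 2
E[P] = 7
E[P²] = Var(P) + (E[P])² = 5.3333333 + 49 = 54.333333
E[Y] = 1*54.333333 - 1*7 + 2 = 49.333333

49.333333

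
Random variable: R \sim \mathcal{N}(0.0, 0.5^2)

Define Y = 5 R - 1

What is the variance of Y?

For Y = aR + b: Var(Y) = a² * Var(R)
Var(R) = 0.5^2 = 0.25
Var(Y) = 5² * 0.25 = 25 * 0.25 = 6.25

6.25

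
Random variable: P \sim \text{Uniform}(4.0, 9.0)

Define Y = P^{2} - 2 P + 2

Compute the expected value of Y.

E[Y] = 1*E[P²] - 2*E[P] + 2
E[P] = 6.5
E[P²] = Var(P) + (E[P])² = 2.0833333 + 42.25 = 44.333333
E[Y] = 1*44.333333 - 2*6.5 + 2 = 33.333333

33.333333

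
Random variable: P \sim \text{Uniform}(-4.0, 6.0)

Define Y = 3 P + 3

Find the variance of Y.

For Y = aP + b: Var(Y) = a² * Var(P)
Var(P) = (6 + 4)^2/12 = 8.3333333
Var(Y) = 3² * 8.3333333 = 9 * 8.3333333 = 75

75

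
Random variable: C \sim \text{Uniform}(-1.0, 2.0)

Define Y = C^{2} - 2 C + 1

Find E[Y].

E[Y] = 1*E[C²] - 2*E[C] + 1
E[C] = 0.5
E[C²] = Var(C) + (E[C])² = 0.75 + 0.25 = 1
E[Y] = 1*1 - 2*0.5 + 1 = 1

1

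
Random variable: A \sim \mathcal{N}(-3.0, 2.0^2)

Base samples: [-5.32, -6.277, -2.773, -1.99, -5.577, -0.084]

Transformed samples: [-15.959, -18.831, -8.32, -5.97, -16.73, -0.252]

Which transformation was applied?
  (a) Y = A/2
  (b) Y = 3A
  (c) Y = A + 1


Checking option (b) Y = 3A:
  A = -5.32 -> Y = -15.959 ✓
  A = -6.277 -> Y = -18.831 ✓
  A = -2.773 -> Y = -8.32 ✓
All samples match this transformation.

(b) 3A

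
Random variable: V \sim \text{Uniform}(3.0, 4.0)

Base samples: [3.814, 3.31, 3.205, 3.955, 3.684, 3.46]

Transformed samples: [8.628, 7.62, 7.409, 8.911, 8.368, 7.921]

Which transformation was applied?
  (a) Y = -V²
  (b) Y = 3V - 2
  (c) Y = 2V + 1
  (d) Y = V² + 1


Checking option (c) Y = 2V + 1:
  V = 3.814 -> Y = 8.628 ✓
  V = 3.31 -> Y = 7.62 ✓
  V = 3.205 -> Y = 7.409 ✓
All samples match this transformation.

(c) 2V + 1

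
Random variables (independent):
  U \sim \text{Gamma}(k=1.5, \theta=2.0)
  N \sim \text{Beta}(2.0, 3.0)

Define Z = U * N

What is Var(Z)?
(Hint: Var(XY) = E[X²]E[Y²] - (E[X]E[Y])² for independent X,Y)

Var(XY) = E[X²]E[Y²] - (E[X]E[Y])²
E[U] = 3, Var(U) = 6
E[N] = 0.4, Var(N) = 0.04
E[U²] = 6 + 3² = 15
E[N²] = 0.04 + 0.4² = 0.2
Var(Z) = 15*0.2 - (3*0.4)²
= 3 - 1.44 = 1.56

1.56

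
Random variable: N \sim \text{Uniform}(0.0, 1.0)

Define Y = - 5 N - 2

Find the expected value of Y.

For Y = -5N - 2:
E[Y] = -5 * E[N] - 2
E[N] = (0 + 1)/2 = 0.5
E[Y] = -5 * 0.5 - 2 = -4.5

-4.5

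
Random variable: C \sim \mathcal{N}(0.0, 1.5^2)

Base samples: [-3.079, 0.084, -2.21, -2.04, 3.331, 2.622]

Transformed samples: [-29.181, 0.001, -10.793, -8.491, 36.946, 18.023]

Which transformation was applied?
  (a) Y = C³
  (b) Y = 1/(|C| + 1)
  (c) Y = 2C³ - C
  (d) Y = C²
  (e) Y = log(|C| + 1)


Checking option (a) Y = C³:
  C = -3.079 -> Y = -29.181 ✓
  C = 0.084 -> Y = 0.001 ✓
  C = -2.21 -> Y = -10.793 ✓
All samples match this transformation.

(a) C³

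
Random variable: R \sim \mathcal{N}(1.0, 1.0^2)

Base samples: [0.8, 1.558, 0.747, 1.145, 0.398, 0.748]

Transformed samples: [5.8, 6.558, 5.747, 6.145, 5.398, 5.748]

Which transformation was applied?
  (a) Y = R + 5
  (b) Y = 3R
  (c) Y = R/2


Checking option (a) Y = R + 5:
  R = 0.8 -> Y = 5.8 ✓
  R = 1.558 -> Y = 6.558 ✓
  R = 0.747 -> Y = 5.747 ✓
All samples match this transformation.

(a) R + 5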